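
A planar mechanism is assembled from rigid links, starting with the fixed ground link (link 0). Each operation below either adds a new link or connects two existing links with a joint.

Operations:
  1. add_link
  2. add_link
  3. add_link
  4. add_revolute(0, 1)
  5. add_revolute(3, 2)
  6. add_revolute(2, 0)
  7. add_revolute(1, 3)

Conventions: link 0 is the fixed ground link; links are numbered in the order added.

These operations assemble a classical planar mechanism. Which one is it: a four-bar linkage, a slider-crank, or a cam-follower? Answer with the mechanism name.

links: 4 (incl. ground); joints: 4 revolute, 0 prismatic, 0 higher (cam) pair, forming one closed loop
4 links in a single 4R loop → four-bar linkage

four-bar linkage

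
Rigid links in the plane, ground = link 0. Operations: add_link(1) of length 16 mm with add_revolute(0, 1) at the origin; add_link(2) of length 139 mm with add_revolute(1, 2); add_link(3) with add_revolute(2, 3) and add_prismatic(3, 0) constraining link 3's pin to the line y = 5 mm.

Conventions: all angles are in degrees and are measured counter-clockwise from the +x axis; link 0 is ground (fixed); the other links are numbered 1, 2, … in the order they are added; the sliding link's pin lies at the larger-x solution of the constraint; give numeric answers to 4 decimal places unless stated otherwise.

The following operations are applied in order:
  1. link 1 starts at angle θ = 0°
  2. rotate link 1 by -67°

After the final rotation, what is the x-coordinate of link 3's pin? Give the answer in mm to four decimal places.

geometry: r = 16 mm, L = 139 mm, e = 5 mm; θ starts at 0°
rotate link 1 by -67°: θ ← 0° -67° = -67°
crank pin P = (r cos θ, r sin θ) = (6.251698, -14.728078)
h = r sin θ − e = -14.728078 − 5 = -19.728078
x = r cos θ + √(L² − h²) = 6.251698 + 137.592888 = 143.844587

143.8446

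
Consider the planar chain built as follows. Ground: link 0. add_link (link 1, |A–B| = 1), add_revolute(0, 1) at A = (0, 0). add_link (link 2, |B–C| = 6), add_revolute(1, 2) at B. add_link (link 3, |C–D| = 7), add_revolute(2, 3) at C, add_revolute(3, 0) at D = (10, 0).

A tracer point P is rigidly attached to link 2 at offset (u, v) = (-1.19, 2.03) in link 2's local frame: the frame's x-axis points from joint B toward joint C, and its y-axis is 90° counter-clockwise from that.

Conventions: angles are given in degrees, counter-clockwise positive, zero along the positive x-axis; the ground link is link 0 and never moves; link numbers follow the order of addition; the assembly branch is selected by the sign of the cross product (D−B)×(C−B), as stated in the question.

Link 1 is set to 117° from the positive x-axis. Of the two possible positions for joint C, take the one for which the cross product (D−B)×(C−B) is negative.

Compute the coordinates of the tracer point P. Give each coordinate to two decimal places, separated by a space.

A=(0,0), D=(10.00,0)
B = A + 1.00·(cos117°, sin117°) = (-0.4540, 0.8910)
|BD| = 10.4919
circle(B,6.00) ∩ circle(D,7.00): a=4.6264, h=3.8205
  candidates: C₊=(4.4802,4.3048) cross=40.084; C₋=(3.8313,-3.3086) cross=-40.084
  branch - wants cross < 0 → take C=(3.8313,-3.3086) (cross=-40.084)
ex = (C−B)/|BC| = (0.7142,-0.6999); ey = (0.6999,0.7142)
P = B + -1.19·ex + 2.03·ey = (0.1170,3.1738)

0.12 3.17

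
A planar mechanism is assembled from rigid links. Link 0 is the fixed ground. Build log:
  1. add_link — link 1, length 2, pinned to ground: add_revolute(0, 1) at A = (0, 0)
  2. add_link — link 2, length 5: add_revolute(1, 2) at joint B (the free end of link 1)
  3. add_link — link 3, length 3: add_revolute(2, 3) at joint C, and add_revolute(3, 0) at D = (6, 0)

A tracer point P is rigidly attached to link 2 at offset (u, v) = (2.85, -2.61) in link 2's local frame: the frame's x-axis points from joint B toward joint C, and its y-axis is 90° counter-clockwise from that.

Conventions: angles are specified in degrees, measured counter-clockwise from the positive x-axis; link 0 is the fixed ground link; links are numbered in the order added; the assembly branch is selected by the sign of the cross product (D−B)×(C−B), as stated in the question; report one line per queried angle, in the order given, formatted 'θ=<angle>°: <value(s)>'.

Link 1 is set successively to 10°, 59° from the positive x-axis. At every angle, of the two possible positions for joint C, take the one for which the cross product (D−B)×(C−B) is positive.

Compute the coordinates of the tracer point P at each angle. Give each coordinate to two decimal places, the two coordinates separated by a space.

A=(0,0), D=(6.00,0)
θ=10°: B = A + 2.00·(cos10°, sin10°) = (1.9696, 0.3473)
θ=10°: |BD| = 4.0453
θ=10°: circle(B,5.00) ∩ circle(D,3.00): a=4.0003, h=2.9997
θ=10°:   candidates: C₊=(6.2126,2.9925) cross=12.135; C₋=(5.6976,-2.9847) cross=-12.135
θ=10°:   branch + wants cross > 0 → take C=(6.2126,2.9925) (cross=12.135)
θ=10°: ex = (C−B)/|BC| = (0.8486,0.5290); ey = (-0.5290,0.8486)
θ=10°: P = B + 2.85·ex + -2.61·ey = (5.7689,-0.3598)
θ=59°: B = A + 2.00·(cos59°, sin59°) = (1.0301, 1.7143)
θ=59°: |BD| = 5.2573
θ=59°: circle(B,5.00) ∩ circle(D,3.00): a=4.1503, h=2.7883
θ=59°:   candidates: C₊=(5.8628,2.9969) cross=14.659; C₋=(4.0443,-2.2749) cross=-14.659
θ=59°:   branch + wants cross > 0 → take C=(5.8628,2.9969) (cross=14.659)
θ=59°: ex = (C−B)/|BC| = (0.9665,0.2565); ey = (-0.2565,0.9665)
θ=59°: P = B + 2.85·ex + -2.61·ey = (4.4542,-0.0773)

θ=10°: 5.77 -0.36
θ=59°: 4.45 -0.08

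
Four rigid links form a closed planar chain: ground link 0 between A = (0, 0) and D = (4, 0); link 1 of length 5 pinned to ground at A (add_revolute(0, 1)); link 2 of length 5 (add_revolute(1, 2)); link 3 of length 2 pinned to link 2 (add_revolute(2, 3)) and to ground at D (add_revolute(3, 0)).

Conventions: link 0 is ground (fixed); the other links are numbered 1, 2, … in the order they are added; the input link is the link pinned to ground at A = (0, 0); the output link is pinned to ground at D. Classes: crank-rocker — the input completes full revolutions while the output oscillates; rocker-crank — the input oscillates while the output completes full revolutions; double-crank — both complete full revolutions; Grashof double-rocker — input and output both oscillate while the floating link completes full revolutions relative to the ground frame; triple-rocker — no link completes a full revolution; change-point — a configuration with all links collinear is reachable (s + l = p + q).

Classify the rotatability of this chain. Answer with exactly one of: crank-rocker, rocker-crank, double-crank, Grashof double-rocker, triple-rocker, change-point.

lengths: ground=4, input=5, coupler=5, output=2
sorted: s=2 (shortest), l=5 (longest), p+q=9
s + l = 7 vs p + q = 9
s + l < p + q (Grashof) with shortest = output link → rocker-crank

rocker-crank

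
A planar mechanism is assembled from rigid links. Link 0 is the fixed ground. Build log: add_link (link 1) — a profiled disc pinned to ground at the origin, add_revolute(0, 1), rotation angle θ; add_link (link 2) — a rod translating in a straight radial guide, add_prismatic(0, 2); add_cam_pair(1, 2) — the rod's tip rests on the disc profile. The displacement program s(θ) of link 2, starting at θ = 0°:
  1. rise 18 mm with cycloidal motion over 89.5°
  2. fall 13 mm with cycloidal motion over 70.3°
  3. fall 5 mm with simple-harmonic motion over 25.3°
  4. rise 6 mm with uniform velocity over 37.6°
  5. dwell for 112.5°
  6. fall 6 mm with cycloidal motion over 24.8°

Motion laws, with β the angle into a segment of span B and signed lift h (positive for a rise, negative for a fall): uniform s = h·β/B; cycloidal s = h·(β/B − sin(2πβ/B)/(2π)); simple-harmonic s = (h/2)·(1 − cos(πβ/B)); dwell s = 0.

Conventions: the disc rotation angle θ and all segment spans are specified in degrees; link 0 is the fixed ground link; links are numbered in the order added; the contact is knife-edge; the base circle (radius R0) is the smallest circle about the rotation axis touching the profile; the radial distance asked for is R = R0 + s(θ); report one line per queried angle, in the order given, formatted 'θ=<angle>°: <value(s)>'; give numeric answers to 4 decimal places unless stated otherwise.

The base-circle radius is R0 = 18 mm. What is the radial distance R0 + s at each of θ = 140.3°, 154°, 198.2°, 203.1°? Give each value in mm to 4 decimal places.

seg 1 [0°–89.5°] cycloidal, h=18: full span → s += 18 → s = 18.0000
seg 2 [89.5°–159.8°] cycloidal, h=-13: θ=140.3° here. β=50.8, B=70.3. -13·(0.7226 − sin(2π·0.7226)/(2π)) = -11.4325 → s = 6.5675
seg 2 [89.5°–159.8°] cycloidal, h=-13: θ=154° here. β=64.5, B=70.3. -13·(0.9175 − sin(2π·0.9175)/(2π)) = -12.9526 → s = 5.0474
seg 2 [89.5°–159.8°] cycloidal, h=-13: full span → s += -13 → s = 5.0000
seg 3 [159.8°–185.1°] simple-harmonic, h=-5: full span → s += -5 → s = 0.0000
seg 4 [185.1°–222.7°] uniform, h=6: θ=198.2° here. β=13.1, B=37.6. 6·13.1/37.6 = 2.0904 → s = 2.0904
seg 4 [185.1°–222.7°] uniform, h=6: θ=203.1° here. β=18, B=37.6. 6·18/37.6 = 2.8723 → s = 2.8723
θ=140.3°: R = R0 + s = 18 + 6.5675 = 24.5675
θ=154°: R = R0 + s = 18 + 5.0474 = 23.0474
θ=198.2°: R = R0 + s = 18 + 2.0904 = 20.0904
θ=203.1°: R = R0 + s = 18 + 2.8723 = 20.8723

θ=140.3°: 24.5675
θ=154°: 23.0474
θ=198.2°: 20.0904
θ=203.1°: 20.8723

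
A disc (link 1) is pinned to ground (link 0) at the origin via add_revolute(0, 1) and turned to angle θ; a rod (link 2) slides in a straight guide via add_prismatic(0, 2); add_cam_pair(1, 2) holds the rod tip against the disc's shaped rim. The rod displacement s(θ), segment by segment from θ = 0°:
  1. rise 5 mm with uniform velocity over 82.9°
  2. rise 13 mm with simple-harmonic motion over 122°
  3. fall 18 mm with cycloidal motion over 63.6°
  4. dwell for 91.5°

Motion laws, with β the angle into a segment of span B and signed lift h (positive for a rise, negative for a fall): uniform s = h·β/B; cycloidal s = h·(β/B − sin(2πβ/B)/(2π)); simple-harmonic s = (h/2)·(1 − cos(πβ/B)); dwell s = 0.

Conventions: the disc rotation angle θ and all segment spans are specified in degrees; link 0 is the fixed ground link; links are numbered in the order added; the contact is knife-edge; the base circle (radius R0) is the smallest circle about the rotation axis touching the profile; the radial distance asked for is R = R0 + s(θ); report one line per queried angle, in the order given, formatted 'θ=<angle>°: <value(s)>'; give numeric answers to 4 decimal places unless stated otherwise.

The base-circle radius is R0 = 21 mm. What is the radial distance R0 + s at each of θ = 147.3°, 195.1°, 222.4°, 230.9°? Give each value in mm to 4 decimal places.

segment 1 (0° to 82.9°, uniform, h = 5) is passed completely: s = 0.0000 + (5) = 5.0000
θ = 147.3° falls in segment 2 (82.9° to 204.9°, simple-harmonic, h = 13): β = 147.3 − 82.9 = 64.4°, B = 122°; Δs = 13/2·(1 − cos(π·0.5279)) = 7.0684; s = 5.0000 + 7.0684 = 12.0684
θ = 195.1° falls in segment 2 (82.9° to 204.9°, simple-harmonic, h = 13): β = 195.1 − 82.9 = 112.2°, B = 122°; Δs = 13/2·(1 − cos(π·0.9197)) = 12.7941; s = 5.0000 + 12.7941 = 17.7941
segment 2 (82.9° to 204.9°, simple-harmonic, h = 13) is passed completely: s = 5.0000 + (13) = 18.0000
θ = 222.4° falls in segment 3 (204.9° to 268.5°, cycloidal, h = -18): β = 222.4 − 204.9 = 17.5°, B = 63.6°; Δs = -18·(0.2752 − sin(2π·0.2752)/(2π)) = -2.1238; s = 18.0000 − 2.1238 = 15.8762
θ = 230.9° falls in segment 3 (204.9° to 268.5°, cycloidal, h = -18): β = 230.9 − 204.9 = 26°, B = 63.6°; Δs = -18·(0.4088 − sin(2π·0.4088)/(2π)) = -5.8053; s = 18.0000 − 5.8053 = 12.1947
θ=147.3°: R = R0 + s = 21 + 12.0684 = 33.0684
θ=195.1°: R = R0 + s = 21 + 17.7941 = 38.7941
θ=222.4°: R = R0 + s = 21 + 15.8762 = 36.8762
θ=230.9°: R = R0 + s = 21 + 12.1947 = 33.1947

θ=147.3°: 33.0684
θ=195.1°: 38.7941
θ=222.4°: 36.8762
θ=230.9°: 33.1947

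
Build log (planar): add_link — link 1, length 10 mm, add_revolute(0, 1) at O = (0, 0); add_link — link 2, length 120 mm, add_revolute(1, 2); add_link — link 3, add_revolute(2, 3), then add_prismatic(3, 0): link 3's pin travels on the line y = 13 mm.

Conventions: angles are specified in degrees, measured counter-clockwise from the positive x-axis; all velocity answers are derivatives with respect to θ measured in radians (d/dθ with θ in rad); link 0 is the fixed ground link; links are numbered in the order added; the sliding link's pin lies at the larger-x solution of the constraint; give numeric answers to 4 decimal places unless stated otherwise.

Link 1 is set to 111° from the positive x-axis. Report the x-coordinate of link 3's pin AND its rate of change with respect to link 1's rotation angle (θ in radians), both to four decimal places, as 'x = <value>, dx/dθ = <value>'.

geometry: r = 10 mm, L = 120 mm, e = 13 mm
crank pin P = (r cos θ, r sin θ) = (-3.583679, 9.335804)
h = r sin θ − e = 9.335804 − 13 = -3.664196
x = r cos θ + √(L² − h²) = -3.583679 + 119.944044 = 116.360364
dx/dθ = −r sin θ − h·r cos θ/√(L² − h²) (θ in radians; h = -3.664196) = -9.445283

x = 116.3604, dx/dθ = -9.4453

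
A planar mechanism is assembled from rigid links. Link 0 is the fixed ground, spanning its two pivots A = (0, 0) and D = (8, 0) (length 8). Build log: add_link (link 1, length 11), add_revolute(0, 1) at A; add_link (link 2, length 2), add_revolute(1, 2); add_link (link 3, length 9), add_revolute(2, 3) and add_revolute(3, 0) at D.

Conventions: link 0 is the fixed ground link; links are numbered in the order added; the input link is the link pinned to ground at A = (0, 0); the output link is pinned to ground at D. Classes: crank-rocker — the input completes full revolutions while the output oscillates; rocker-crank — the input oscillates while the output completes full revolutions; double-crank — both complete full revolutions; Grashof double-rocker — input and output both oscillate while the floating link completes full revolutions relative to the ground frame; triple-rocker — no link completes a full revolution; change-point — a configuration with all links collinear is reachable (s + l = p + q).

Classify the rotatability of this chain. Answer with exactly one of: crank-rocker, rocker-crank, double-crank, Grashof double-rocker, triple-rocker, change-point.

lengths: ground=8, input=11, coupler=2, output=9
sorted: s=2 (shortest), l=11 (longest), p+q=17
s + l = 13 vs p + q = 17
s + l < p + q (Grashof) with shortest = coupler link → Grashof double-rocker

Grashof double-rocker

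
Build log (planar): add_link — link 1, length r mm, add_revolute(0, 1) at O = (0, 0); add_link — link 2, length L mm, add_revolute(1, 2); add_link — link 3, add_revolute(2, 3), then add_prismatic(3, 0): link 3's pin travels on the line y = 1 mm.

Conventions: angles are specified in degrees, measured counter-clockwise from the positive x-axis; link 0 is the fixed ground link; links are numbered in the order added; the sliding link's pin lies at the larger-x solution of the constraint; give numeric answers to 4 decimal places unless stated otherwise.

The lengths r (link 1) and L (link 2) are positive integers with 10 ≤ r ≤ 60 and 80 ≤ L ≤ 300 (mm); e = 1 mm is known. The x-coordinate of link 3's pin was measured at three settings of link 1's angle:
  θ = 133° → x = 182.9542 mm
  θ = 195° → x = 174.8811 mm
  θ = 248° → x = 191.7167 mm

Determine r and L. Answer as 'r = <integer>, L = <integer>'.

constraint per measurement: (x − r cos θ)² + (r sin θ − e)² = L²
subtracting the θ₁ and θ₂ equations cancels the r² and L² terms:
r = (x₁² − x₂²) / (2[(x₁cos θ₁ + e sin θ₁) − (x₂cos θ₂ + e sin θ₂)]) = 32.0002 → r = 32
L² = (x₁ − r cos θ₁)² + (r sin θ₁ − e)² = 42435.9984 → L = 206.0000 → L = 206
check at θ₃=248°: x = 191.7167 (printed 191.7167) ✓

r = 32, L = 206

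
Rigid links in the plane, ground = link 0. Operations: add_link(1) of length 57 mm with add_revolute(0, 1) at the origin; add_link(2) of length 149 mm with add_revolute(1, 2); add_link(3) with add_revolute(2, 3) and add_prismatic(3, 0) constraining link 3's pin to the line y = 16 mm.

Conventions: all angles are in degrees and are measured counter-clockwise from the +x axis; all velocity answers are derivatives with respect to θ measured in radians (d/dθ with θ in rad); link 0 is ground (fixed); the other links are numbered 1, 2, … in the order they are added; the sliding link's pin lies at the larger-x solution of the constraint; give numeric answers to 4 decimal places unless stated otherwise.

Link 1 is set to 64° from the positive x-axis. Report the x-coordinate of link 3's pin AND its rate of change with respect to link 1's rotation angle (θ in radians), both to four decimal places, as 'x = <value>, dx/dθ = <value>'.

geometry: r = 57 mm, L = 149 mm, e = 16 mm
crank pin P = (r cos θ, r sin θ) = (24.987155, 51.231261)
h = r sin θ − e = 51.231261 − 16 = 35.231261
x = r cos θ + √(L² − h²) = 24.987155 + 144.774854 = 169.762009
dx/dθ = −r sin θ − h·r cos θ/√(L² − h²) (θ in radians; h = 35.231261) = -57.311937

x = 169.7620, dx/dθ = -57.3119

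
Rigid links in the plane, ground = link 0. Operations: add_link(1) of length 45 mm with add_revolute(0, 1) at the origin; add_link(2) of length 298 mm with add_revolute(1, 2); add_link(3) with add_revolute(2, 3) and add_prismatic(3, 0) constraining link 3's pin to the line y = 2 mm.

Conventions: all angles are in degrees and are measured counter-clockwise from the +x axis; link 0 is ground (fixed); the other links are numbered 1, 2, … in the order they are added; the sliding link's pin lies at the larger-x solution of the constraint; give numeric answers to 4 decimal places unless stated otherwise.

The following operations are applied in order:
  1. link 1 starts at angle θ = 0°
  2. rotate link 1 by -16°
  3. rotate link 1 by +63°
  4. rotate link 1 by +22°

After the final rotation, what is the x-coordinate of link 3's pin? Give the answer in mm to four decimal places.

geometry: r = 45 mm, L = 298 mm, e = 2 mm; θ starts at 0°
rotate link 1 by -16°: θ ← 0° -16° = -16°
rotate link 1 by +63°: θ ← -16° +63° = 47°
rotate link 1 by +22°: θ ← 47° +22° = 69°
crank pin P = (r cos θ, r sin θ) = (16.126558, 42.011119)
h = r sin θ − e = 42.011119 − 2 = 40.011119
x = r cos θ + √(L² − h²) = 16.126558 + 295.301728 = 311.428285

311.4283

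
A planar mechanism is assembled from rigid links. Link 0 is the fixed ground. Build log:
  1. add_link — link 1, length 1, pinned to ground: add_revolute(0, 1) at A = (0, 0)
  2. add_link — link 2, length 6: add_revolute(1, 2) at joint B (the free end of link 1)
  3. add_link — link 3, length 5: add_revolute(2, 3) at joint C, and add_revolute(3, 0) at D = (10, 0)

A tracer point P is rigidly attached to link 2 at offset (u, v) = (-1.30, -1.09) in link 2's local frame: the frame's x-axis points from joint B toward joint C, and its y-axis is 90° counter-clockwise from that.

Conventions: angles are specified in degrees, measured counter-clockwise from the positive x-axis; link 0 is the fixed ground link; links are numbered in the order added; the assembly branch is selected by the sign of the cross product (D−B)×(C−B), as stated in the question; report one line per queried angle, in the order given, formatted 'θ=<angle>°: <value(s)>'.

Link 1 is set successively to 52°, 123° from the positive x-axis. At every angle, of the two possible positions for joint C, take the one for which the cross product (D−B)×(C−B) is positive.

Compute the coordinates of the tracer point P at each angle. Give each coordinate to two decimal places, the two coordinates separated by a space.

A=(0,0), D=(10.00,0)
θ=52°: B = A + 1.00·(cos52°, sin52°) = (0.6157, 0.7880)
θ=52°: |BD| = 9.4174
θ=52°: circle(B,6.00) ∩ circle(D,5.00): a=5.2927, h=2.8262
θ=52°:   candidates: C₊=(6.1263,3.1614) cross=26.615; C₋=(5.6533,-2.4711) cross=-26.615
θ=52°:   branch + wants cross > 0 → take C=(6.1263,3.1614) (cross=26.615)
θ=52°: ex = (C−B)/|BC| = (0.9184,0.3956); ey = (-0.3956,0.9184)
θ=52°: P = B + -1.30·ex + -1.09·ey = (-0.1471,-0.7273)
θ=123°: B = A + 1.00·(cos123°, sin123°) = (-0.5446, 0.8387)
θ=123°: |BD| = 10.5779
θ=123°: circle(B,6.00) ∩ circle(D,5.00): a=5.8089, h=1.5022
θ=123°:   candidates: C₊=(5.3651,1.8755) cross=15.890; C₋=(5.1269,-1.1193) cross=-15.890
θ=123°:   branch + wants cross > 0 → take C=(5.3651,1.8755) (cross=15.890)
θ=123°: ex = (C−B)/|BC| = (0.9850,0.1728); ey = (-0.1728,0.9850)
θ=123°: P = B + -1.30·ex + -1.09·ey = (-1.6367,-0.4596)

θ=52°: -0.15 -0.73
θ=123°: -1.64 -0.46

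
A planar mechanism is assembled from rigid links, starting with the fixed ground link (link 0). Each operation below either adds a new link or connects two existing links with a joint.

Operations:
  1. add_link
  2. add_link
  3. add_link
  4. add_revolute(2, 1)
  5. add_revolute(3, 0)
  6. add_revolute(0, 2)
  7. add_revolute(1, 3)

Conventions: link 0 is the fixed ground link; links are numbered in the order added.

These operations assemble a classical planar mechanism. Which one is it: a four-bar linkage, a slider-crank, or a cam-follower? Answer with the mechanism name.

links: 4 (incl. ground); joints: 4 revolute, 0 prismatic, 0 higher (cam) pair, forming one closed loop
4 links in a single 4R loop → four-bar linkage

four-bar linkage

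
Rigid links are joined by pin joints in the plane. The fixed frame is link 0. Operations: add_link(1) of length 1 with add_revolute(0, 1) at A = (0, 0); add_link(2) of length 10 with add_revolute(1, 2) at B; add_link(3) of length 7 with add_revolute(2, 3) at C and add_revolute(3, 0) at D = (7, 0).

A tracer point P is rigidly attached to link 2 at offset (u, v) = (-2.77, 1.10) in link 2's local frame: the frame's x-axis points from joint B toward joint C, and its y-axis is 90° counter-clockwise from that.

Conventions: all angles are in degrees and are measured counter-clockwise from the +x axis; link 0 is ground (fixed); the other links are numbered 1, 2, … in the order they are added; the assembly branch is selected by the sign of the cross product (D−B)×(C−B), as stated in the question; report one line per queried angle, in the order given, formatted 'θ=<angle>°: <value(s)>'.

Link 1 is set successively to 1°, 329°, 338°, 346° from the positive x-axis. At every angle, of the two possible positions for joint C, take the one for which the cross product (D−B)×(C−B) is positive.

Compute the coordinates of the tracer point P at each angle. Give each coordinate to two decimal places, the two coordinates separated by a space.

A=(0,0), D=(7.00,0)
θ=1°: B = A + 1.00·(cos1°, sin1°) = (0.9998, 0.0175)
θ=1°: |BD| = 6.0002
θ=1°: circle(B,10.00) ∩ circle(D,7.00): a=7.2500, h=6.8875
θ=1°:   candidates: C₊=(8.2698,6.8839) cross=41.326; C₋=(8.2297,-6.8911) cross=-41.326
θ=1°:   branch + wants cross > 0 → take C=(8.2698,6.8839) (cross=41.326)
θ=1°: ex = (C−B)/|BC| = (0.7270,0.6866); ey = (-0.6866,0.7270)
θ=1°: P = B + -2.77·ex + 1.10·ey = (-1.7692,-1.0848)
θ=329°: B = A + 1.00·(cos329°, sin329°) = (0.8572, -0.5150)
θ=329°: |BD| = 6.1644
θ=329°: circle(B,10.00) ∩ circle(D,7.00): a=7.2189, h=6.9201
θ=329°:   candidates: C₊=(7.4726,6.9840) cross=42.658; C₋=(8.6290,-6.8078) cross=-42.658
θ=329°:   branch + wants cross > 0 → take C=(7.4726,6.9840) (cross=42.658)
θ=329°: ex = (C−B)/|BC| = (0.6615,0.7499); ey = (-0.7499,0.6615)
θ=329°: P = B + -2.77·ex + 1.10·ey = (-1.8002,-1.8646)
θ=338°: B = A + 1.00·(cos338°, sin338°) = (0.9272, -0.3746)
θ=338°: |BD| = 6.0844
θ=338°: circle(B,10.00) ∩ circle(D,7.00): a=7.2333, h=6.9051
θ=338°:   candidates: C₊=(7.7216,6.9627) cross=42.013; C₋=(8.5719,-6.8212) cross=-42.013
θ=338°:   branch + wants cross > 0 → take C=(7.7216,6.9627) (cross=42.013)
θ=338°: ex = (C−B)/|BC| = (0.6794,0.7337); ey = (-0.7337,0.6794)
θ=338°: P = B + -2.77·ex + 1.10·ey = (-1.7620,-1.6597)
θ=346°: B = A + 1.00·(cos346°, sin346°) = (0.9703, -0.2419)
θ=346°: |BD| = 6.0346
θ=346°: circle(B,10.00) ∩ circle(D,7.00): a=7.2429, h=6.8949
θ=346°:   candidates: C₊=(7.9310,6.9378) cross=41.608; C₋=(8.4838,-6.8409) cross=-41.608
θ=346°:   branch + wants cross > 0 → take C=(7.9310,6.9378) (cross=41.608)
θ=346°: ex = (C−B)/|BC| = (0.6961,0.7180); ey = (-0.7180,0.6961)
θ=346°: P = B + -2.77·ex + 1.10·ey = (-1.7476,-1.4650)

θ=1°: -1.77 -1.08
θ=329°: -1.80 -1.86
θ=338°: -1.76 -1.66
θ=346°: -1.75 -1.47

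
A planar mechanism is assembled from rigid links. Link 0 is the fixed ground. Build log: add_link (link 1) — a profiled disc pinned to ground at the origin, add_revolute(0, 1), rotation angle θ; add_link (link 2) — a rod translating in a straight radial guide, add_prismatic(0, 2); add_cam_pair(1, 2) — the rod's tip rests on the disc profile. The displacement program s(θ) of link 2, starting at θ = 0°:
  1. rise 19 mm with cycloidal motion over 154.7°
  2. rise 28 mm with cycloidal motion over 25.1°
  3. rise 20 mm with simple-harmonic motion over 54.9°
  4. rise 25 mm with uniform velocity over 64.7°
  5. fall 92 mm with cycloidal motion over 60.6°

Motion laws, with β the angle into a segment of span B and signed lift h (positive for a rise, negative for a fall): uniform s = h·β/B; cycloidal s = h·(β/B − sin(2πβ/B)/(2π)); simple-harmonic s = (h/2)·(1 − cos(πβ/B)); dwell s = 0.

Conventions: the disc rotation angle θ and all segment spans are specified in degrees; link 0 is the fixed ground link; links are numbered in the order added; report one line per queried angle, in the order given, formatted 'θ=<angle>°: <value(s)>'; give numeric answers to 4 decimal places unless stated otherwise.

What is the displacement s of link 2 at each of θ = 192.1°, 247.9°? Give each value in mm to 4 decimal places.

seg 1 [0°–154.7°] cycloidal, h=19: full span → s += 19 → s = 19.0000
seg 2 [154.7°–179.8°] cycloidal, h=28: full span → s += 28 → s = 47.0000
seg 3 [179.8°–234.7°] simple-harmonic, h=20: θ=192.1° here. β=12.3, B=54.9. 20/2·(1 − cos(π·0.2240)) = 2.3765 → s = 49.3765
seg 3 [179.8°–234.7°] simple-harmonic, h=20: full span → s += 20 → s = 67.0000
seg 4 [234.7°–299.4°] uniform, h=25: θ=247.9° here. β=13.2, B=64.7. 25·13.2/64.7 = 5.1005 → s = 72.1005

θ=192.1°: 49.3765
θ=247.9°: 72.1005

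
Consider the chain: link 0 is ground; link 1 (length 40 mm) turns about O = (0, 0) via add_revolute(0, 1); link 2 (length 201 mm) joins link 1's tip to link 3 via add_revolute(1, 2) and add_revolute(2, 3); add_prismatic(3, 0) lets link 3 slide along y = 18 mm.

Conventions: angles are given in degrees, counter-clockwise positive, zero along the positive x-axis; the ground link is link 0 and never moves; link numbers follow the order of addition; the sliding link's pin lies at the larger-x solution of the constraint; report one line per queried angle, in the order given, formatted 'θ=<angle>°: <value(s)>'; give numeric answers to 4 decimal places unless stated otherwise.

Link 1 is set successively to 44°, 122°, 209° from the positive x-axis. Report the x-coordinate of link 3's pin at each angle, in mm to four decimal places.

geometry: r = 40 mm, L = 201 mm, e = 18 mm
θ=44°: crank pin P = (r cos θ, r sin θ) = (28.773592, 27.786335)
θ=44°: h = r sin θ − e = 27.786335 − 18 = 9.786335
θ=44°: x = r cos θ + √(L² − h²) = 28.773592 + 200.761619 = 229.535211
θ=122°: crank pin P = (r cos θ, r sin θ) = (-21.196771, 33.921924)
θ=122°: h = r sin θ − e = 33.921924 − 18 = 15.921924
θ=122°: x = r cos θ + √(L² − h²) = -21.196771 + 200.368392 = 179.171621
θ=209°: crank pin P = (r cos θ, r sin θ) = (-34.984788, -19.392385)
θ=209°: h = r sin θ − e = -19.392385 − 18 = -37.392385
θ=209°: x = r cos θ + √(L² − h²) = -34.984788 + 197.491290 = 162.506502

θ=44°: 229.5352
θ=122°: 179.1716
θ=209°: 162.5065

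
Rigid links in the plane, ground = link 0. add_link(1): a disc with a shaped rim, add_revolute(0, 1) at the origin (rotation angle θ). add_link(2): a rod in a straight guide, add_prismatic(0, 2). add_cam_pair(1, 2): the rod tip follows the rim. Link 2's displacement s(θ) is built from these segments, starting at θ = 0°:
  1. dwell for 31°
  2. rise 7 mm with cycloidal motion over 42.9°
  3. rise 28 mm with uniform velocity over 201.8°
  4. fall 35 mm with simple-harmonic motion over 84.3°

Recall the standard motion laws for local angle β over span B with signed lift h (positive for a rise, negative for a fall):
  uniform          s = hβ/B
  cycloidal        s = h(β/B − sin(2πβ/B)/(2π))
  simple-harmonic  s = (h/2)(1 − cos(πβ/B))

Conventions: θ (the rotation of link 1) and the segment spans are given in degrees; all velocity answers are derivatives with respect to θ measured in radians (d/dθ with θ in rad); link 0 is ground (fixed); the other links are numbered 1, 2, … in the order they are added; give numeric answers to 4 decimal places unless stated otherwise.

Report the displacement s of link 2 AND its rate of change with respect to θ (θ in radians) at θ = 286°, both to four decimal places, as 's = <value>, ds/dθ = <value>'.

segment 1 (0° to 31°, dwell): s unchanged at 0.0000
segment 2 (31° to 73.9°, cycloidal, h = 7) is passed completely: s = 0.0000 + (7) = 7.0000
segment 3 (73.9° to 275.7°, uniform, h = 28) is passed completely: s = 7.0000 + (28) = 35.0000
θ = 286° falls in segment 4 (275.7° to 360°, simple-harmonic, h = -35): β = 286 − 275.7 = 10.3°, B = 84.3°; Δs = -35/2·(1 − cos(π·0.1222)) = -1.2735; s = 35.0000 − 1.2735 = 33.7265
velocity in seg [275.7°–360°] (simple-harmonic), θ in radians: β = 10.3° = 0.1798 rad, B = 84.3° = 1.4713 rad; ds/dθ = (πh/(2B)) sin(πβ/B) = (π·(-35)/(2·1.4713)) sin(π·0.1222) = -13.993451 mm/rad

s = 33.7265, ds/dθ = -13.9935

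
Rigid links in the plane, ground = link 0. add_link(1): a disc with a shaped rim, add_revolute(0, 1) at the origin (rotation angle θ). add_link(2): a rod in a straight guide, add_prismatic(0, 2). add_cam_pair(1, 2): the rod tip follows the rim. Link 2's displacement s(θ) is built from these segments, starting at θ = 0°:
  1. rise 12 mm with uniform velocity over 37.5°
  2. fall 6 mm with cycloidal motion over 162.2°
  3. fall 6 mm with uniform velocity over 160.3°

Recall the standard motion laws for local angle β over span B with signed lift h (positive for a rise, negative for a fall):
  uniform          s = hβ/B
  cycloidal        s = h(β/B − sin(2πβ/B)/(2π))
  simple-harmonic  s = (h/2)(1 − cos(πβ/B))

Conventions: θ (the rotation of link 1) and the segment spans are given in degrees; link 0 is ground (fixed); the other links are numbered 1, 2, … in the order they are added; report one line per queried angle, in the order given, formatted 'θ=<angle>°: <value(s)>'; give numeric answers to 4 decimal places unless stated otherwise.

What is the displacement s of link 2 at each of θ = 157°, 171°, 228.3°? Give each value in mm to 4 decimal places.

segment 1 (0° to 37.5°, uniform, h = 12) is passed completely: s = 0.0000 + (12) = 12.0000
θ = 157° falls in segment 2 (37.5° to 199.7°, cycloidal, h = -6): β = 157 − 37.5 = 119.5°, B = 162.2°; Δs = -6·(0.7367 − sin(2π·0.7367)/(2π)) = -5.3721; s = 12.0000 − 5.3721 = 6.6279
θ = 171° falls in segment 2 (37.5° to 199.7°, cycloidal, h = -6): β = 171 − 37.5 = 133.5°, B = 162.2°; Δs = -6·(0.8231 − sin(2π·0.8231)/(2π)) = -5.7944; s = 12.0000 − 5.7944 = 6.2056
segment 2 (37.5° to 199.7°, cycloidal, h = -6) is passed completely: s = 12.0000 + (-6) = 6.0000
θ = 228.3° falls in segment 3 (199.7° to 360°, uniform, h = -6): β = 228.3 − 199.7 = 28.6°, B = 160.3°; Δs = -6·28.6/160.3 = -1.0705; s = 6.0000 − 1.0705 = 4.9295

θ=157°: 6.6279
θ=171°: 6.2056
θ=228.3°: 4.9295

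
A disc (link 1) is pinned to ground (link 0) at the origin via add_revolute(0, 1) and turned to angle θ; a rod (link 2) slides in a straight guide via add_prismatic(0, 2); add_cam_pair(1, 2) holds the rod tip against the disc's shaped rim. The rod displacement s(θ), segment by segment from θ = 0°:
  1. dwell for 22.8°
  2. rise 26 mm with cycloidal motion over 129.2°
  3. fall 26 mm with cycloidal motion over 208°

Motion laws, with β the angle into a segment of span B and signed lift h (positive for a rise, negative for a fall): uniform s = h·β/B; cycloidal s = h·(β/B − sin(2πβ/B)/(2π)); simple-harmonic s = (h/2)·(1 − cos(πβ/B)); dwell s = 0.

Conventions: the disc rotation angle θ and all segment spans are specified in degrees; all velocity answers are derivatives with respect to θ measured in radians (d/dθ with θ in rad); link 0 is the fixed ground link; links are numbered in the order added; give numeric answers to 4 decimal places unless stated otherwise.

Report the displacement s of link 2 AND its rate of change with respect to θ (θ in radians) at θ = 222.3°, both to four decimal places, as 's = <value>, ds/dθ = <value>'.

segment 1 (0° to 22.8°, dwell): s unchanged at 0.0000
segment 2 (22.8° to 152°, cycloidal, h = 26) is passed completely: s = 0.0000 + (26) = 26.0000
θ = 222.3° falls in segment 3 (152° to 360°, cycloidal, h = -26): β = 222.3 − 152 = 70.3°, B = 208°; Δs = -26·(0.3380 − sin(2π·0.3380)/(2π)) = -5.2658; s = 26.0000 − 5.2658 = 20.7342
velocity in seg [152°–360°] (cycloidal), θ in radians: β = 70.3° = 1.2270 rad, B = 208° = 3.6303 rad; ds/dθ = (h/B)(1 − cos(2πβ/B)) = ((-26)/3.6303)(1 − cos(2π·0.3380)) = -10.922522 mm/rad

s = 20.7342, ds/dθ = -10.9225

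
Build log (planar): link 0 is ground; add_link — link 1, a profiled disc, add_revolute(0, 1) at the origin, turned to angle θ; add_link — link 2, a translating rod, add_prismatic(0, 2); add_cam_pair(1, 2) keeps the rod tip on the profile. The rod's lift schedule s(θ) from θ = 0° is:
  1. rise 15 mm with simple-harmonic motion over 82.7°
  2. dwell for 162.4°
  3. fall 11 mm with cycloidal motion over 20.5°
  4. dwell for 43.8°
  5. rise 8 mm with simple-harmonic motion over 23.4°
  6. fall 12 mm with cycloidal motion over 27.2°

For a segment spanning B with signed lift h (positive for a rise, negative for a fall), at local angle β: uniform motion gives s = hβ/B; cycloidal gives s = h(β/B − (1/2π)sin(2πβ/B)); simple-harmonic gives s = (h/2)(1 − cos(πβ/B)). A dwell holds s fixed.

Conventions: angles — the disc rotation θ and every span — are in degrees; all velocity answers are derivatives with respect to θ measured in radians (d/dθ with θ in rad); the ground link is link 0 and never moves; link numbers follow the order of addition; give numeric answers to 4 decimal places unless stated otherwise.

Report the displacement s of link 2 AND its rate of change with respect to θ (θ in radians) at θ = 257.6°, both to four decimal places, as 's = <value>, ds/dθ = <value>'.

seg 1 [0°–82.7°] simple-harmonic, h=15: full span → s += 15 → s = 15.0000
seg 2 [82.7°–245.1°] dwell: s stays 15.0000
seg 3 [245.1°–265.6°] cycloidal, h=-11: θ=257.6° here. β=12.5, B=20.5. -11·(0.6098 − sin(2π·0.6098)/(2π)) = -7.8212 → s = 7.1788
velocity in seg [245.1°–265.6°] (cycloidal), θ in radians: β = 12.5° = 0.2182 rad, B = 20.5° = 0.3578 rad; ds/dθ = (h/B)(1 − cos(2πβ/B)) = ((-11)/0.3578)(1 − cos(2π·0.6098)) = -54.462799 mm/rad

s = 7.1788, ds/dθ = -54.4628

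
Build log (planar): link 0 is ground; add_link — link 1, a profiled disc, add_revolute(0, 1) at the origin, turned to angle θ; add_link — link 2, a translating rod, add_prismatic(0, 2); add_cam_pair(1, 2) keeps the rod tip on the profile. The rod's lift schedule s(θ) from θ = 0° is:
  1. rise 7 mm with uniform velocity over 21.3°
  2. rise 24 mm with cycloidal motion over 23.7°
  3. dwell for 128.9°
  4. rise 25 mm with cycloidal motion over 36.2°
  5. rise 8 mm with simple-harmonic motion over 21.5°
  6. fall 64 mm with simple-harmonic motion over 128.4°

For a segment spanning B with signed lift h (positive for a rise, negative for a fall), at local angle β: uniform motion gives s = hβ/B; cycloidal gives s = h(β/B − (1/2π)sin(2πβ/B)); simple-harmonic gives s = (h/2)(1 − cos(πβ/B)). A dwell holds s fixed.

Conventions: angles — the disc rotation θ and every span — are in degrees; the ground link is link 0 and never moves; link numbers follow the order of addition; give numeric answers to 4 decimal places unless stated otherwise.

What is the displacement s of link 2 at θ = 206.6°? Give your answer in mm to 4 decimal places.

seg 1 [0°–21.3°] uniform, h=7: full span → s += 7 → s = 7.0000
seg 2 [21.3°–45°] cycloidal, h=24: full span → s += 24 → s = 31.0000
seg 3 [45°–173.9°] dwell: s stays 31.0000
seg 4 [173.9°–210.1°] cycloidal, h=25: θ=206.6° here. β=32.7, B=36.2. 25·(0.9033 − sin(2π·0.9033)/(2π)) = 24.8540 → s = 55.8540

55.8540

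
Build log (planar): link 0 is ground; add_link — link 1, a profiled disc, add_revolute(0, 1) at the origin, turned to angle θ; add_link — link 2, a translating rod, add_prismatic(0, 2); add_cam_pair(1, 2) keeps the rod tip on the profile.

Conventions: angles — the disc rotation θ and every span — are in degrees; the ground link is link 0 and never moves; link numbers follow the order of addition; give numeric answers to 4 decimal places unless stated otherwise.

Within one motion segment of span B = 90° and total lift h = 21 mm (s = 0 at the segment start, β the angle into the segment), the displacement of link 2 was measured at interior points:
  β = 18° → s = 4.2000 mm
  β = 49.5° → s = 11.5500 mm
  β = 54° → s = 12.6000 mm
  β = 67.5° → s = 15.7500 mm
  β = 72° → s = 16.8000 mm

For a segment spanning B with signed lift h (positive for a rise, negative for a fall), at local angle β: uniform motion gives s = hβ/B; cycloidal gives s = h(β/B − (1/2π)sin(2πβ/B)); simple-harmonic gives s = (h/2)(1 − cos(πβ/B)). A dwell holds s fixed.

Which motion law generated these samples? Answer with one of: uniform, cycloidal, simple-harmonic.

candidates at β/B = r: uniform s = h·r (linear in β); cycloidal s = h·(r − sin(2πr)/(2π)); simple-harmonic s = (h/2)(1 − cos(πr))
β=18°: printed 4.2000 | uniform 4.2000, cycloidal 1.0213, simple-harmonic 2.0053
β=49.5°: printed 11.5500 | uniform 11.5500, cycloidal 12.5828, simple-harmonic 12.1426
β=54°: printed 12.6000 | uniform 12.6000, cycloidal 14.5645, simple-harmonic 13.7447
β=67.5°: printed 15.7500 | uniform 15.7500, cycloidal 19.0923, simple-harmonic 17.9246
β=72°: printed 16.8000 | uniform 16.8000, cycloidal 19.9787, simple-harmonic 18.9947
only one law matches every sample → uniform

uniform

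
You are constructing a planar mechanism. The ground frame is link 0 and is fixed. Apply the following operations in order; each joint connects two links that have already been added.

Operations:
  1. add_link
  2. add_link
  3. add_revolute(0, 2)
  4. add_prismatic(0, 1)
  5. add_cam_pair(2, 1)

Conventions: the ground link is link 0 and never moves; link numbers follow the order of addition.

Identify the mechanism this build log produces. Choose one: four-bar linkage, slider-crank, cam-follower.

links: 3 (incl. ground); joints: 1 revolute, 1 prismatic, 1 higher (cam) pair, forming one closed loop
3 links, revolute + prismatic + higher pair in one loop → cam-follower

cam-follower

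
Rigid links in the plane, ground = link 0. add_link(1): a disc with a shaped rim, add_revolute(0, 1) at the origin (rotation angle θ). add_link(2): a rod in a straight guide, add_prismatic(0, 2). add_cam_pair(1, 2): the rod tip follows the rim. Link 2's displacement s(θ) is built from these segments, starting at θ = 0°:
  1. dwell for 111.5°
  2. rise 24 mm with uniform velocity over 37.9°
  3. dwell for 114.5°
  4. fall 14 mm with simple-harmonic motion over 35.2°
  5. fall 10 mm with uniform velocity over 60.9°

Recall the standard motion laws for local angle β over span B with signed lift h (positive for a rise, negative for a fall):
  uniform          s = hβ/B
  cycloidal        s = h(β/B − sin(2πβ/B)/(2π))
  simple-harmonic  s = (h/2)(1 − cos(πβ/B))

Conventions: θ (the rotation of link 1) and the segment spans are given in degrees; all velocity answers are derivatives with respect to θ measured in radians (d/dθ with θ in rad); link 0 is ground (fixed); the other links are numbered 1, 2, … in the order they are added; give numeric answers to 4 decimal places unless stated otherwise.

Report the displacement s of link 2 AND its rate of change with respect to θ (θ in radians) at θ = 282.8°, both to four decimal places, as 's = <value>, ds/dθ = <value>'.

segment 1 (0° to 111.5°, dwell): s unchanged at 0.0000
segment 2 (111.5° to 149.4°, uniform, h = 24) is passed completely: s = 0.0000 + (24) = 24.0000
segment 3 (149.4° to 263.9°, dwell): s unchanged at 24.0000
θ = 282.8° falls in segment 4 (263.9° to 299.1°, simple-harmonic, h = -14): β = 282.8 − 263.9 = 18.9°, B = 35.2°; Δs = -14/2·(1 − cos(π·0.5369)) = -7.8104; s = 24.0000 − 7.8104 = 16.1896
velocity in seg [263.9°–299.1°] (simple-harmonic), θ in radians: β = 18.9° = 0.3299 rad, B = 35.2° = 0.6144 rad; ds/dθ = (πh/(2B)) sin(πβ/B) = (π·(-14)/(2·0.6144)) sin(π·0.5369) = -35.554790 mm/rad

s = 16.1896, ds/dθ = -35.5548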